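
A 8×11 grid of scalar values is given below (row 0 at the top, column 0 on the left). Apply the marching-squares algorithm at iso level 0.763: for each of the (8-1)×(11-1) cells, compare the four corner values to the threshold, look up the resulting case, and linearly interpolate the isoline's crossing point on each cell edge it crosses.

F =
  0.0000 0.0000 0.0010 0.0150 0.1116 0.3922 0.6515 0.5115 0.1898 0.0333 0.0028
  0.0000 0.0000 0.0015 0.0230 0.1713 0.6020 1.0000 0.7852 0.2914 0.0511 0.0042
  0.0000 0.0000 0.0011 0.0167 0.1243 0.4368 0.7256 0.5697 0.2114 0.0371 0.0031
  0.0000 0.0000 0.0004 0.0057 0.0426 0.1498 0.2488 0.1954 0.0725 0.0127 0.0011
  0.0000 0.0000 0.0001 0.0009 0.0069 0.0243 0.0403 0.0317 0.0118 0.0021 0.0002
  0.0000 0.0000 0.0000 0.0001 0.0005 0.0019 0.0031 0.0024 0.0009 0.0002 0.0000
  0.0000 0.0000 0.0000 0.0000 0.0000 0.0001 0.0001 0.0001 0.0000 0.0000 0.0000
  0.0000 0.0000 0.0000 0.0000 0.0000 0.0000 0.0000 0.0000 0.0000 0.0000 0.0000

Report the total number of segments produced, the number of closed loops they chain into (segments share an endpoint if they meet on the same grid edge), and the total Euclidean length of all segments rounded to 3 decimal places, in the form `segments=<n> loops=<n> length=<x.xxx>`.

segments=6 loops=1 length=4.580

cell (0,5): code 0100 → (0.320,6.000)–(1.000,5.405)
cell (0,6): code 1100 → (0.919,7.000)–(0.320,6.000)
cell (0,7): code 1000 → (1.000,7.045)–(0.919,7.000)
cell (1,5): code 0010 → (1.000,5.405)–(1.864,6.000)
cell (1,6): code 0011 → (1.864,6.000)–(1.103,7.000)
cell (1,7): code 0001 → (1.103,7.000)–(1.000,7.045)
total: 6 segments, chained into 1 closed loop(s), length Σ = 4.580229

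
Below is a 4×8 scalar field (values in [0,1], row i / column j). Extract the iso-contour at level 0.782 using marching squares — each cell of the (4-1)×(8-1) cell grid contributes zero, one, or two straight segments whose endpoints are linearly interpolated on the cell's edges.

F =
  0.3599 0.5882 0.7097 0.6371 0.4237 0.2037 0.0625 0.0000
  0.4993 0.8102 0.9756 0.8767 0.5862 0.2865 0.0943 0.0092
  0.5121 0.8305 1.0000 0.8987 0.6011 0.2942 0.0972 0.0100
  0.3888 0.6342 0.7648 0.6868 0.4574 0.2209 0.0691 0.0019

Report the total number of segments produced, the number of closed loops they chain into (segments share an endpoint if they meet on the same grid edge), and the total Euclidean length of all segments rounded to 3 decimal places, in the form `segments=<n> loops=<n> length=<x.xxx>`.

segments=10 loops=1 length=8.137

cell (0,0): code 0100 → (0.873,1.000)–(1.000,0.909)
cell (0,1): code 1100 → (0.272,2.000)–(0.873,1.000)
cell (0,2): code 1100 → (0.605,3.000)–(0.272,2.000)
cell (0,3): code 1000 → (1.000,3.326)–(0.605,3.000)
cell (1,0): code 0110 → (1.000,0.909)–(2.000,0.848)
cell (1,3): code 1001 → (2.000,3.392)–(1.000,3.326)
cell (2,0): code 0010 → (2.000,0.848)–(2.247,1.000)
cell (2,1): code 0011 → (2.247,1.000)–(2.927,2.000)
cell (2,2): code 0011 → (2.927,2.000)–(2.551,3.000)
cell (2,3): code 0001 → (2.551,3.000)–(2.000,3.392)
total: 10 segments, chained into 1 closed loop(s), length Σ = 8.137095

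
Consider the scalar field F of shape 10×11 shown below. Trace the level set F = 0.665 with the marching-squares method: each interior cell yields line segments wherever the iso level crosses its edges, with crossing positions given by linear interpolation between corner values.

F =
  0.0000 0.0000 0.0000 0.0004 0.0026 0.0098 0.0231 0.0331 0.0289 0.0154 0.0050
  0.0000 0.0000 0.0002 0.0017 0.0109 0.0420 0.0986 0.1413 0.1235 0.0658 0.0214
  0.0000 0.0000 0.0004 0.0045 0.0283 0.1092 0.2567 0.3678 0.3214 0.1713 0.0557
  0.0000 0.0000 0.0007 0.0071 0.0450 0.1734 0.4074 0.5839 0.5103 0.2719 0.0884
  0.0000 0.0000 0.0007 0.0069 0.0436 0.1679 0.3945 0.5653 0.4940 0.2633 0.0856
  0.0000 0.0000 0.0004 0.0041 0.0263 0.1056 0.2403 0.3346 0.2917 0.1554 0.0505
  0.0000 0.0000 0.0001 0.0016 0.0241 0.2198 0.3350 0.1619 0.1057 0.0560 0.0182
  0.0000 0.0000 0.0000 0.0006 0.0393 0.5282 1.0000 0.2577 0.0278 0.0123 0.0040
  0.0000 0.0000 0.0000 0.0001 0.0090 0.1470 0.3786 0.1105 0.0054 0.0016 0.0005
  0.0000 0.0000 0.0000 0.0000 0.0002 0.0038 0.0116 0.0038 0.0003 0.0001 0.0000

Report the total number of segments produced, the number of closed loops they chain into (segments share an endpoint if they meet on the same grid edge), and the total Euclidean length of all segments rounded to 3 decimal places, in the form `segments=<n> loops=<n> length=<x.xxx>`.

cell (6,5): code 0100 → (6.496,6.000)–(7.000,5.290)
cell (6,6): code 1000 → (7.000,6.451)–(6.496,6.000)
cell (7,5): code 0010 → (7.000,5.290)–(7.539,6.000)
cell (7,6): code 0001 → (7.539,6.000)–(7.000,6.451)
total: 4 segments, chained into 1 closed loop(s), length Σ = 3.141529

segments=4 loops=1 length=3.142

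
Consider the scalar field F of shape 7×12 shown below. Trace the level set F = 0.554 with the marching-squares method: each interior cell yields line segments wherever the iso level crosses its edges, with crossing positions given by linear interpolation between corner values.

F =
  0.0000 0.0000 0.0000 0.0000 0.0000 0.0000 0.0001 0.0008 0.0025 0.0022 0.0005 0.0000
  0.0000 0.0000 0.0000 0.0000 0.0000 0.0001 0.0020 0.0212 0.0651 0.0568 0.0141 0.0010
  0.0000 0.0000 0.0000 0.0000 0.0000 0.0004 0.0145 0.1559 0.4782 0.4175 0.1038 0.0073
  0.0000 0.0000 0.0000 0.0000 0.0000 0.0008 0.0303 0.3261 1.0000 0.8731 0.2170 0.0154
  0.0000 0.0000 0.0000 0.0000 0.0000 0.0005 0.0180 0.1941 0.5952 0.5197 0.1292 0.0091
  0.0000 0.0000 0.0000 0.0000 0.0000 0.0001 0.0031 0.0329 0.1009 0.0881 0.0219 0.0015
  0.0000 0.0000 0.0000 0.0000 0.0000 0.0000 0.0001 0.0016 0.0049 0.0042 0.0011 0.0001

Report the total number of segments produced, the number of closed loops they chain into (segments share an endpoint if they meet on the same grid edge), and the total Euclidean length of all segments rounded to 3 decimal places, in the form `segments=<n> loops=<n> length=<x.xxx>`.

segments=8 loops=1 length=6.266

cell (2,7): code 0100 → (2.145,8.000)–(3.000,7.338)
cell (2,8): code 1100 → (2.300,9.000)–(2.145,8.000)
cell (2,9): code 1000 → (3.000,9.486)–(2.300,9.000)
cell (3,7): code 0110 → (3.000,7.338)–(4.000,7.897)
cell (3,8): code 1011 → (4.000,8.546)–(3.903,9.000)
cell (3,9): code 0001 → (3.903,9.000)–(3.000,9.486)
cell (4,7): code 0010 → (4.000,7.897)–(4.083,8.000)
cell (4,8): code 0001 → (4.083,8.000)–(4.000,8.546)
total: 8 segments, chained into 1 closed loop(s), length Σ = 6.265691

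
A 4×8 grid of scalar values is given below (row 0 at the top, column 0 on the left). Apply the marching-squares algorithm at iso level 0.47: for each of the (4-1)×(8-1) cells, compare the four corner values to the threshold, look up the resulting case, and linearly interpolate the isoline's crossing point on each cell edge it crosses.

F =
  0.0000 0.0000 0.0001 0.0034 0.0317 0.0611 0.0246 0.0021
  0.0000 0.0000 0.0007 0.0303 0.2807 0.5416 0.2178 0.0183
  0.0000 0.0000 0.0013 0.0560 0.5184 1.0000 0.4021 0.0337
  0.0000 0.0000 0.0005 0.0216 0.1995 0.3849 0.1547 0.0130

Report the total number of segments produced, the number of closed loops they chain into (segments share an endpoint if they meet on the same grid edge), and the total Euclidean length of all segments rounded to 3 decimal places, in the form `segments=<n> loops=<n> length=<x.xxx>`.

segments=8 loops=1 length=5.733

cell (0,4): code 0100 → (0.851,5.000)–(1.000,4.726)
cell (0,5): code 1000 → (1.000,5.221)–(0.851,5.000)
cell (1,3): code 0100 → (1.796,4.000)–(2.000,3.895)
cell (1,4): code 1110 → (1.000,4.726)–(1.796,4.000)
cell (1,5): code 1001 → (2.000,5.886)–(1.000,5.221)
cell (2,3): code 0010 → (2.000,3.895)–(2.152,4.000)
cell (2,4): code 0011 → (2.152,4.000)–(2.862,5.000)
cell (2,5): code 0001 → (2.862,5.000)–(2.000,5.886)
total: 8 segments, chained into 1 closed loop(s), length Σ = 5.733234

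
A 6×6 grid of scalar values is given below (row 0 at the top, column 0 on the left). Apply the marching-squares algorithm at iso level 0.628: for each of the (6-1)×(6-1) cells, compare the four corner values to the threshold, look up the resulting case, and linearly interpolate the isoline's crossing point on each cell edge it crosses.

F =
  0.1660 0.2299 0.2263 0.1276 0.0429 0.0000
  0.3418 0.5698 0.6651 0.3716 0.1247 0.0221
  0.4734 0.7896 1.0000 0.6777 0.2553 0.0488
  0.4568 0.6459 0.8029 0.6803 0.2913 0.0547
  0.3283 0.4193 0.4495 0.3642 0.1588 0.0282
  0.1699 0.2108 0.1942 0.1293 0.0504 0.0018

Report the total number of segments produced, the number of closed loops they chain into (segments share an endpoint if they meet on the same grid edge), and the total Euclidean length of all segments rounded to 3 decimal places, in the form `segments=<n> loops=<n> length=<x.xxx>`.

cell (0,1): code 0100 → (0.915,2.000)–(1.000,1.611)
cell (0,2): code 1000 → (1.000,2.126)–(0.915,2.000)
cell (1,0): code 0100 → (1.265,1.000)–(2.000,0.489)
cell (1,1): code 1110 → (1.000,1.611)–(1.265,1.000)
cell (1,2): code 1101 → (1.838,3.000)–(1.000,2.126)
cell (1,3): code 1000 → (2.000,3.118)–(1.838,3.000)
cell (2,0): code 0110 → (2.000,0.489)–(3.000,0.905)
cell (2,3): code 1001 → (3.000,3.134)–(2.000,3.118)
cell (3,0): code 0010 → (3.000,0.905)–(3.079,1.000)
cell (3,1): code 0011 → (3.079,1.000)–(3.495,2.000)
cell (3,2): code 0011 → (3.495,2.000)–(3.165,3.000)
cell (3,3): code 0001 → (3.165,3.000)–(3.000,3.134)
total: 12 segments, chained into 1 closed loop(s), length Σ = 8.078055

segments=12 loops=1 length=8.078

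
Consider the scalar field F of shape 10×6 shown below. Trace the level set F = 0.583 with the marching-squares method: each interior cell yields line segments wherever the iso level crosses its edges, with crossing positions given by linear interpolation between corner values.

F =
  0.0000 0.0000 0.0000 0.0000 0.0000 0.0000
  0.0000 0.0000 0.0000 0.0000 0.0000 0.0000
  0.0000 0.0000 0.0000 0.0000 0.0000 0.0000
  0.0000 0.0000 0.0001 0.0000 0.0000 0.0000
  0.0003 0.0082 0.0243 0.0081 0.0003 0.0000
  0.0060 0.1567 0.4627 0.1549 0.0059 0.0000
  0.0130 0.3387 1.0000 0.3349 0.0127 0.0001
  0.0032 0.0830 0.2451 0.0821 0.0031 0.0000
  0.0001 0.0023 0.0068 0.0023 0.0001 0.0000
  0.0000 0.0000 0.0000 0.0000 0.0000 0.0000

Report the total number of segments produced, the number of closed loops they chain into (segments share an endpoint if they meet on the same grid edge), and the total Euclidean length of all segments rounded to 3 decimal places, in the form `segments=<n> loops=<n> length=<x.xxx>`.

segments=4 loops=1 length=3.672

cell (5,1): code 0100 → (5.224,2.000)–(6.000,1.369)
cell (5,2): code 1000 → (6.000,2.627)–(5.224,2.000)
cell (6,1): code 0010 → (6.000,1.369)–(6.552,2.000)
cell (6,2): code 0001 → (6.552,2.000)–(6.000,2.627)
total: 4 segments, chained into 1 closed loop(s), length Σ = 3.671605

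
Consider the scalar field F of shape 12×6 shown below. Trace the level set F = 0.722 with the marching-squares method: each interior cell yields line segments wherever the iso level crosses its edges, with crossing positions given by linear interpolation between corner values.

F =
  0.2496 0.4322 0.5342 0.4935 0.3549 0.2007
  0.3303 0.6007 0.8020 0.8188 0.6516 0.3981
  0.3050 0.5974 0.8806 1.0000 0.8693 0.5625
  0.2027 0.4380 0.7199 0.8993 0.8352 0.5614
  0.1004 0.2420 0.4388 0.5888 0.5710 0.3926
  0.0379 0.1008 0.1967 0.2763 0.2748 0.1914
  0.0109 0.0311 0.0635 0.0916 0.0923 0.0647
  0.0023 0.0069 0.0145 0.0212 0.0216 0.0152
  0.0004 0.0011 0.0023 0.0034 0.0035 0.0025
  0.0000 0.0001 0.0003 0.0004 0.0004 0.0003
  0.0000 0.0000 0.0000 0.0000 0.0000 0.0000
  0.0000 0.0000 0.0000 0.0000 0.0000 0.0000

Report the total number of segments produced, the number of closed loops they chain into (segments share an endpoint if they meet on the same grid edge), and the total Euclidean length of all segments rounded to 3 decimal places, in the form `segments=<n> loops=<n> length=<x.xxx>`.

segments=12 loops=1 length=9.423

cell (0,1): code 0100 → (0.701,2.000)–(1.000,1.603)
cell (0,2): code 1100 → (0.702,3.000)–(0.701,2.000)
cell (0,3): code 1000 → (1.000,3.579)–(0.702,3.000)
cell (1,1): code 0110 → (1.000,1.603)–(2.000,1.440)
cell (1,3): code 1101 → (1.323,4.000)–(1.000,3.579)
cell (1,4): code 1000 → (2.000,4.480)–(1.323,4.000)
cell (2,1): code 0010 → (2.000,1.440)–(2.987,2.000)
cell (2,2): code 0111 → (2.987,2.000)–(3.000,2.012)
cell (2,4): code 1001 → (3.000,4.413)–(2.000,4.480)
cell (3,2): code 0010 → (3.000,2.012)–(3.571,3.000)
cell (3,3): code 0011 → (3.571,3.000)–(3.428,4.000)
cell (3,4): code 0001 → (3.428,4.000)–(3.000,4.413)
total: 12 segments, chained into 1 closed loop(s), length Σ = 9.423245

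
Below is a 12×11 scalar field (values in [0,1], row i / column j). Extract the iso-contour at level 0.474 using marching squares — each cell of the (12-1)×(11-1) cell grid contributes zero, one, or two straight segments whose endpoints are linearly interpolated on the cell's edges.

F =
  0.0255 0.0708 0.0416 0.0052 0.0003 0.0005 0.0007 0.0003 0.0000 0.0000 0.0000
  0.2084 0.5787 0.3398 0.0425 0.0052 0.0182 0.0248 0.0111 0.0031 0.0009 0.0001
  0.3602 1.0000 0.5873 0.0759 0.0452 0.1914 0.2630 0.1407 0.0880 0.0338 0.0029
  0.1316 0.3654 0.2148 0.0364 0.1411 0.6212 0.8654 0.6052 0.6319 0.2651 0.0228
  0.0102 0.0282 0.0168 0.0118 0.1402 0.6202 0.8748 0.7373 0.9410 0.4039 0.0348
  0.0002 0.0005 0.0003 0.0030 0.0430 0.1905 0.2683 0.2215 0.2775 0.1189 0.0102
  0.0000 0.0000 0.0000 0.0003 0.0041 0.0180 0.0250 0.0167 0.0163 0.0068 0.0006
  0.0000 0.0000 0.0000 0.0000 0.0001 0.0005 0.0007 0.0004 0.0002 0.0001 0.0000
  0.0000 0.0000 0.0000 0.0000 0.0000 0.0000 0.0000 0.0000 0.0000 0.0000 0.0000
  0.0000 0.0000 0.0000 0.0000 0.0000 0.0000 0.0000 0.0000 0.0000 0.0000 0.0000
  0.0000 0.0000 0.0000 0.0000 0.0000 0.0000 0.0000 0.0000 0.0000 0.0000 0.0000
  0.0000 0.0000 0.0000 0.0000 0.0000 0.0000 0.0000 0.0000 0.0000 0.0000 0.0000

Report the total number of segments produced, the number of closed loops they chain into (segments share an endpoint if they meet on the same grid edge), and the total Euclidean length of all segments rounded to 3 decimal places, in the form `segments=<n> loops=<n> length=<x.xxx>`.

segments=20 loops=2 length=16.770

cell (0,0): code 0100 → (0.794,1.000)–(1.000,0.717)
cell (0,1): code 1000 → (1.000,1.438)–(0.794,1.000)
cell (1,0): code 0110 → (1.000,0.717)–(2.000,0.178)
cell (1,1): code 1101 → (1.542,2.000)–(1.000,1.438)
cell (1,2): code 1000 → (2.000,2.222)–(1.542,2.000)
cell (2,0): code 0010 → (2.000,0.178)–(2.829,1.000)
cell (2,1): code 0011 → (2.829,1.000)–(2.304,2.000)
cell (2,2): code 0001 → (2.304,2.000)–(2.000,2.222)
cell (2,4): code 0100 → (2.658,5.000)–(3.000,4.693)
cell (2,5): code 1100 → (2.350,6.000)–(2.658,5.000)
cell (2,6): code 1100 → (2.718,7.000)–(2.350,6.000)
cell (2,7): code 1100 → (2.710,8.000)–(2.718,7.000)
cell (2,8): code 1000 → (3.000,8.430)–(2.710,8.000)
cell (3,4): code 0110 → (3.000,4.693)–(4.000,4.695)
cell (3,8): code 1001 → (4.000,8.869)–(3.000,8.430)
cell (4,4): code 0010 → (4.000,4.695)–(4.340,5.000)
cell (4,5): code 0011 → (4.340,5.000)–(4.661,6.000)
cell (4,6): code 0011 → (4.661,6.000)–(4.510,7.000)
cell (4,7): code 0011 → (4.510,7.000)–(4.704,8.000)
cell (4,8): code 0001 → (4.704,8.000)–(4.000,8.869)
total: 20 segments, chained into 2 closed loop(s), length Σ = 16.770498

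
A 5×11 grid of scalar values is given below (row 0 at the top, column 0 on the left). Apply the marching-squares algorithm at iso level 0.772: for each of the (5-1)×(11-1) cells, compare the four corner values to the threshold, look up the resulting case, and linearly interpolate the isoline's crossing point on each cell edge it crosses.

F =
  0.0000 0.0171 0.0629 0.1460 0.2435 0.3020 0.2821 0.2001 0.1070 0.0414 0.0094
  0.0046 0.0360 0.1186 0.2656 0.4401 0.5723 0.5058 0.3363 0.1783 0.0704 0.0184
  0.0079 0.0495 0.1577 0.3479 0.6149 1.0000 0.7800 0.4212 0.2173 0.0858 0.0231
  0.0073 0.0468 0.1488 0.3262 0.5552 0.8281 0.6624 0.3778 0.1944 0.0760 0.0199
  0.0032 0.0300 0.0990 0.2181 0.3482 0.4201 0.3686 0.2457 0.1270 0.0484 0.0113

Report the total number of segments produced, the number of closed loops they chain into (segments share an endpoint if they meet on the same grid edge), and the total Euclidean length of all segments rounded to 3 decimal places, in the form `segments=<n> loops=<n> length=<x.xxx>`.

segments=8 loops=1 length=4.852

cell (1,4): code 0100 → (1.467,5.000)–(2.000,4.408)
cell (1,5): code 1100 → (1.971,6.000)–(1.467,5.000)
cell (1,6): code 1000 → (2.000,6.022)–(1.971,6.000)
cell (2,4): code 0110 → (2.000,4.408)–(3.000,4.794)
cell (2,5): code 1011 → (3.000,5.339)–(2.068,6.000)
cell (2,6): code 0001 → (2.068,6.000)–(2.000,6.022)
cell (3,4): code 0010 → (3.000,4.794)–(3.137,5.000)
cell (3,5): code 0001 → (3.137,5.000)–(3.000,5.339)
total: 8 segments, chained into 1 closed loop(s), length Σ = 4.852437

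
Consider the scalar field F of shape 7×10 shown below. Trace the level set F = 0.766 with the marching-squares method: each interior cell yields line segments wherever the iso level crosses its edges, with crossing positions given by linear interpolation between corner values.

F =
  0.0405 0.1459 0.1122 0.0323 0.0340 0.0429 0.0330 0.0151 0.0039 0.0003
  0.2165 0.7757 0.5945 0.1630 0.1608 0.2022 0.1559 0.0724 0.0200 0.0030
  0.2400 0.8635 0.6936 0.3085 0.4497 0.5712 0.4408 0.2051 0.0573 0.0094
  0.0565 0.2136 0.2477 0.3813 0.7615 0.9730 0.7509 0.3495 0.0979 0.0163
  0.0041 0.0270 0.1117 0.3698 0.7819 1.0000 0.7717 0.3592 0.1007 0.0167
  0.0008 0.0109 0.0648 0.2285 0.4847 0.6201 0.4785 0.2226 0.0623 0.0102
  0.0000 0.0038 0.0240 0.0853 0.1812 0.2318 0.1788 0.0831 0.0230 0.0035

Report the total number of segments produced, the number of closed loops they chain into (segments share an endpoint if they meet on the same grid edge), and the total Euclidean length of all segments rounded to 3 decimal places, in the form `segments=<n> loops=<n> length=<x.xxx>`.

cell (0,0): code 0100 → (0.985,1.000)–(1.000,0.983)
cell (0,1): code 1000 → (1.000,1.054)–(0.985,1.000)
cell (1,0): code 0110 → (1.000,0.983)–(2.000,0.844)
cell (1,1): code 1001 → (2.000,1.574)–(1.000,1.054)
cell (2,0): code 0010 → (2.000,0.844)–(2.150,1.000)
cell (2,1): code 0001 → (2.150,1.000)–(2.000,1.574)
cell (2,4): code 0100 → (2.485,5.000)–(3.000,4.021)
cell (2,5): code 1000 → (3.000,5.932)–(2.485,5.000)
cell (3,3): code 0100 → (3.221,4.000)–(4.000,3.961)
cell (3,4): code 1110 → (3.000,4.021)–(3.221,4.000)
cell (3,5): code 1101 → (3.726,6.000)–(3.000,5.932)
cell (3,6): code 1000 → (4.000,6.014)–(3.726,6.000)
cell (4,3): code 0010 → (4.000,3.961)–(4.053,4.000)
cell (4,4): code 0011 → (4.053,4.000)–(4.616,5.000)
cell (4,5): code 0011 → (4.616,5.000)–(4.019,6.000)
cell (4,6): code 0001 → (4.019,6.000)–(4.000,6.014)
total: 16 segments, chained into 2 closed loop(s), length Σ = 9.603644

segments=16 loops=2 length=9.604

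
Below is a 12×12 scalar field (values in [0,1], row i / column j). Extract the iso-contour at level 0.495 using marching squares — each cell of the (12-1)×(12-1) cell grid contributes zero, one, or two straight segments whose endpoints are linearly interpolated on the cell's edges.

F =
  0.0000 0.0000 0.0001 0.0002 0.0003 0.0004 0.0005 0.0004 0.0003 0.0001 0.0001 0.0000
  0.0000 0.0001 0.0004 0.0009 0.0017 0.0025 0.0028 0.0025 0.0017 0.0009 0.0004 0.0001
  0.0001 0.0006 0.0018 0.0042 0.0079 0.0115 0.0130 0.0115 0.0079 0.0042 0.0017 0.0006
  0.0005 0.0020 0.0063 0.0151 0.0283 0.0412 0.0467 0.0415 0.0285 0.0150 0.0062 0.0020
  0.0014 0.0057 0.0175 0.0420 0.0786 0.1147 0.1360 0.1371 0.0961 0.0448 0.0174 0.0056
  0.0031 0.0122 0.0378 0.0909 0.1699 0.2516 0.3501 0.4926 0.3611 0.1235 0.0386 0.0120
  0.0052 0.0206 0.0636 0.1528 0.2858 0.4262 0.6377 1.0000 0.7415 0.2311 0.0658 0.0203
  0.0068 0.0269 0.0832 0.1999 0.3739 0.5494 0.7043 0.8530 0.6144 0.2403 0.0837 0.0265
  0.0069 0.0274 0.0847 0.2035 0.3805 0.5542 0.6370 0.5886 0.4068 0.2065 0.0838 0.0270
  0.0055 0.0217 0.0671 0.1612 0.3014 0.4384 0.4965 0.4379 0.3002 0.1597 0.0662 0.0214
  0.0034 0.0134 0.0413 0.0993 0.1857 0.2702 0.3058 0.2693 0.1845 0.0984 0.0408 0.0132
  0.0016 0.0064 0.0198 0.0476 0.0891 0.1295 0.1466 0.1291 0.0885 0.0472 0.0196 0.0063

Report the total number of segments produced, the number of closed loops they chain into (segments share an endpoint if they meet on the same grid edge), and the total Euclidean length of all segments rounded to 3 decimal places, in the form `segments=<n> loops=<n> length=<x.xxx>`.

cell (5,5): code 0100 → (5.504,6.000)–(6.000,5.325)
cell (5,6): code 1100 → (5.005,7.000)–(5.504,6.000)
cell (5,7): code 1100 → (5.352,8.000)–(5.005,7.000)
cell (5,8): code 1000 → (6.000,8.483)–(5.352,8.000)
cell (6,4): code 0100 → (6.558,5.000)–(7.000,4.690)
cell (6,5): code 1110 → (6.000,5.325)–(6.558,5.000)
cell (6,8): code 1001 → (7.000,8.319)–(6.000,8.483)
cell (7,4): code 0110 → (7.000,4.690)–(8.000,4.659)
cell (7,7): code 1011 → (8.000,7.515)–(7.575,8.000)
cell (7,8): code 0001 → (7.575,8.000)–(7.000,8.319)
cell (8,4): code 0010 → (8.000,4.659)–(8.511,5.000)
cell (8,5): code 0111 → (8.511,5.000)–(9.000,5.974)
cell (8,6): code 1011 → (9.000,6.026)–(8.621,7.000)
cell (8,7): code 0001 → (8.621,7.000)–(8.000,7.515)
cell (9,5): code 0010 → (9.000,5.974)–(9.008,6.000)
cell (9,6): code 0001 → (9.008,6.000)–(9.000,6.026)
total: 16 segments, chained into 1 closed loop(s), length Σ = 11.934449

segments=16 loops=1 length=11.934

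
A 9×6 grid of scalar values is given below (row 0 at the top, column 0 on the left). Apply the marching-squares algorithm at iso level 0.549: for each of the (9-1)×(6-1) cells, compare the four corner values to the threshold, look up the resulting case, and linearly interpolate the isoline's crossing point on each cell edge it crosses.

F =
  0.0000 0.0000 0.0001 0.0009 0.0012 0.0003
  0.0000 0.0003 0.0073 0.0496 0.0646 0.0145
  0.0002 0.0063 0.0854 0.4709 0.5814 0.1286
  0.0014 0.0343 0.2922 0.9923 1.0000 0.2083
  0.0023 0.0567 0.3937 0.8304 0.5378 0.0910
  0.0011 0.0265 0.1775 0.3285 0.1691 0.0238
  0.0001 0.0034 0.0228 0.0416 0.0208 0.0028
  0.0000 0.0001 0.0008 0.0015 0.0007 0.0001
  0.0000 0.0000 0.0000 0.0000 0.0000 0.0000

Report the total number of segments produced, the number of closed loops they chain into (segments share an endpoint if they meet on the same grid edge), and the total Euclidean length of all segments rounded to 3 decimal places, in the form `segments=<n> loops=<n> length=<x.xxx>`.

segments=10 loops=1 length=7.437

cell (1,3): code 0100 → (1.937,4.000)–(2.000,3.707)
cell (1,4): code 1000 → (2.000,4.072)–(1.937,4.000)
cell (2,2): code 0100 → (2.150,3.000)–(3.000,2.367)
cell (2,3): code 1110 → (2.000,3.707)–(2.150,3.000)
cell (2,4): code 1001 → (3.000,4.570)–(2.000,4.072)
cell (3,2): code 0110 → (3.000,2.367)–(4.000,2.356)
cell (3,3): code 1011 → (4.000,3.962)–(3.976,4.000)
cell (3,4): code 0001 → (3.976,4.000)–(3.000,4.570)
cell (4,2): code 0010 → (4.000,2.356)–(4.561,3.000)
cell (4,3): code 0001 → (4.561,3.000)–(4.000,3.962)
total: 10 segments, chained into 1 closed loop(s), length Σ = 7.437360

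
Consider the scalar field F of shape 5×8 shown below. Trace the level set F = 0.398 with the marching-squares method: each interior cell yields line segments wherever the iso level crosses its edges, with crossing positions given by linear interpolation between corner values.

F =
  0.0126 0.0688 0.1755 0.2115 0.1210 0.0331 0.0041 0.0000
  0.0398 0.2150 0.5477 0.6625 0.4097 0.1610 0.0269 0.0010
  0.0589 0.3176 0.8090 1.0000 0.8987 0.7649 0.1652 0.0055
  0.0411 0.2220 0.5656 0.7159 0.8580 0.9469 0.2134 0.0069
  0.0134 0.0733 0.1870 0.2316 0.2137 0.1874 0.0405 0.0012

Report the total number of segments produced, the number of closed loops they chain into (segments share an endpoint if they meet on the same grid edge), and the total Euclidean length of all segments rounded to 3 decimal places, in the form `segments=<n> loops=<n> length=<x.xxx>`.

cell (0,1): code 0100 → (0.598,2.000)–(1.000,1.550)
cell (0,2): code 1100 → (0.414,3.000)–(0.598,2.000)
cell (0,3): code 1100 → (0.959,4.000)–(0.414,3.000)
cell (0,4): code 1000 → (1.000,4.047)–(0.959,4.000)
cell (1,1): code 0110 → (1.000,1.550)–(2.000,1.164)
cell (1,4): code 1101 → (1.392,5.000)–(1.000,4.047)
cell (1,5): code 1000 → (2.000,5.612)–(1.392,5.000)
cell (2,1): code 0110 → (2.000,1.164)–(3.000,1.512)
cell (2,5): code 1001 → (3.000,5.748)–(2.000,5.612)
cell (3,1): code 0010 → (3.000,1.512)–(3.443,2.000)
cell (3,2): code 0011 → (3.443,2.000)–(3.656,3.000)
cell (3,3): code 0011 → (3.656,3.000)–(3.714,4.000)
cell (3,4): code 0011 → (3.714,4.000)–(3.723,5.000)
cell (3,5): code 0001 → (3.723,5.000)–(3.000,5.748)
total: 14 segments, chained into 1 closed loop(s), length Σ = 12.578280

segments=14 loops=1 length=12.578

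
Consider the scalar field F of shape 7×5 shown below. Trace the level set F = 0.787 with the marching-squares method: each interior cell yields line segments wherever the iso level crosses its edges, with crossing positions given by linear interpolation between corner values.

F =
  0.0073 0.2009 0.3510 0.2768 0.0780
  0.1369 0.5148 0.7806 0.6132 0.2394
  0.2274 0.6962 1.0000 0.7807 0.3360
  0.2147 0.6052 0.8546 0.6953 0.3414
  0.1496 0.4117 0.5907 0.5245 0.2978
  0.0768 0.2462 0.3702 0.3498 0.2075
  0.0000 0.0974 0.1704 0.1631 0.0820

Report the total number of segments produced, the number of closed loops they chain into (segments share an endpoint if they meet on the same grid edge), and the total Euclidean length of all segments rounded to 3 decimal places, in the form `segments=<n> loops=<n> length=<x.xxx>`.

cell (1,1): code 0100 → (1.029,2.000)–(2.000,1.299)
cell (1,2): code 1000 → (2.000,2.971)–(1.029,2.000)
cell (2,1): code 0110 → (2.000,1.299)–(3.000,1.729)
cell (2,2): code 1001 → (3.000,2.424)–(2.000,2.971)
cell (3,1): code 0010 → (3.000,1.729)–(3.256,2.000)
cell (3,2): code 0001 → (3.256,2.000)–(3.000,2.424)
total: 6 segments, chained into 1 closed loop(s), length Σ = 5.667767

segments=6 loops=1 length=5.668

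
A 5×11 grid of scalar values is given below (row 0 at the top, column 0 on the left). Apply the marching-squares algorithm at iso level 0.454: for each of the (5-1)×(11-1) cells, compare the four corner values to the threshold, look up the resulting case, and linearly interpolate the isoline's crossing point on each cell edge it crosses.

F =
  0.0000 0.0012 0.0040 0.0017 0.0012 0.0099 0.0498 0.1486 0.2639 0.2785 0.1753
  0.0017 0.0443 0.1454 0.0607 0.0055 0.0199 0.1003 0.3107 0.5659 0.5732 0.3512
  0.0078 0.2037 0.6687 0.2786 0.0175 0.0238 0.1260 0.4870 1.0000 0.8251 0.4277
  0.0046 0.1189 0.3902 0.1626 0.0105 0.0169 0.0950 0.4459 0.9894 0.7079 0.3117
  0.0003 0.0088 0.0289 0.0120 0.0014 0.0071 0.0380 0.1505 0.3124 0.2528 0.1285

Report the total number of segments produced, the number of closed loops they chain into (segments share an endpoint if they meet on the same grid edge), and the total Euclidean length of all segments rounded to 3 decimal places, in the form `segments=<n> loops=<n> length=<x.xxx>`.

cell (0,7): code 0100 → (0.629,8.000)–(1.000,7.562)
cell (0,8): code 1100 → (0.596,9.000)–(0.629,8.000)
cell (0,9): code 1000 → (1.000,9.537)–(0.596,9.000)
cell (1,1): code 0100 → (1.590,2.000)–(2.000,1.538)
cell (1,2): code 1000 → (2.000,2.550)–(1.590,2.000)
cell (1,6): code 0100 → (1.813,7.000)–(2.000,6.909)
cell (1,7): code 1110 → (1.000,7.562)–(1.813,7.000)
cell (1,9): code 1001 → (2.000,9.934)–(1.000,9.537)
cell (2,1): code 0010 → (2.000,1.538)–(2.771,2.000)
cell (2,2): code 0001 → (2.771,2.000)–(2.000,2.550)
cell (2,6): code 0010 → (2.000,6.909)–(2.803,7.000)
cell (2,7): code 0111 → (2.803,7.000)–(3.000,7.015)
cell (2,9): code 1001 → (3.000,9.641)–(2.000,9.934)
cell (3,7): code 0010 → (3.000,7.015)–(3.791,8.000)
cell (3,8): code 0011 → (3.791,8.000)–(3.558,9.000)
cell (3,9): code 0001 → (3.558,9.000)–(3.000,9.641)
total: 16 segments, chained into 2 closed loop(s), length Σ = 12.856443

segments=16 loops=2 length=12.856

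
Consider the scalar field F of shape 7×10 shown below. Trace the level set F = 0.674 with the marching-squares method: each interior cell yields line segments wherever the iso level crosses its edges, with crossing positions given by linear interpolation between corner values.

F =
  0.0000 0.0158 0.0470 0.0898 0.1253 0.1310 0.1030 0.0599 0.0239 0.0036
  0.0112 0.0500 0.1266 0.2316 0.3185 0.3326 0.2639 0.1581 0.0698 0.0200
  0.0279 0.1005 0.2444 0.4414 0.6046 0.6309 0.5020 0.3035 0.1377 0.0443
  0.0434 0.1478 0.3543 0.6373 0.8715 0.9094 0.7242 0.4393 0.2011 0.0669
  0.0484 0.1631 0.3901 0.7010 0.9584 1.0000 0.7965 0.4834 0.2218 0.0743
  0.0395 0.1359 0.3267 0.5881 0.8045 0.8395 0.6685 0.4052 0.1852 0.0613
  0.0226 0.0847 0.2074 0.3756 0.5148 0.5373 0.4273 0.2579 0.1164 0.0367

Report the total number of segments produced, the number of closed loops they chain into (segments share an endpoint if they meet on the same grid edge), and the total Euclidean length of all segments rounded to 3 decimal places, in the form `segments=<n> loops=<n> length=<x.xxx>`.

segments=14 loops=1 length=10.712

cell (2,3): code 0100 → (2.260,4.000)–(3.000,3.157)
cell (2,4): code 1100 → (2.155,5.000)–(2.260,4.000)
cell (2,5): code 1100 → (2.774,6.000)–(2.155,5.000)
cell (2,6): code 1000 → (3.000,6.176)–(2.774,6.000)
cell (3,2): code 0100 → (3.576,3.000)–(4.000,2.913)
cell (3,3): code 1110 → (3.000,3.157)–(3.576,3.000)
cell (3,6): code 1001 → (4.000,6.391)–(3.000,6.176)
cell (4,2): code 0010 → (4.000,2.913)–(4.239,3.000)
cell (4,3): code 0111 → (4.239,3.000)–(5.000,3.397)
cell (4,5): code 1011 → (5.000,5.968)–(4.957,6.000)
cell (4,6): code 0001 → (4.957,6.000)–(4.000,6.391)
cell (5,3): code 0010 → (5.000,3.397)–(5.450,4.000)
cell (5,4): code 0011 → (5.450,4.000)–(5.548,5.000)
cell (5,5): code 0001 → (5.548,5.000)–(5.000,5.968)
total: 14 segments, chained into 1 closed loop(s), length Σ = 10.712469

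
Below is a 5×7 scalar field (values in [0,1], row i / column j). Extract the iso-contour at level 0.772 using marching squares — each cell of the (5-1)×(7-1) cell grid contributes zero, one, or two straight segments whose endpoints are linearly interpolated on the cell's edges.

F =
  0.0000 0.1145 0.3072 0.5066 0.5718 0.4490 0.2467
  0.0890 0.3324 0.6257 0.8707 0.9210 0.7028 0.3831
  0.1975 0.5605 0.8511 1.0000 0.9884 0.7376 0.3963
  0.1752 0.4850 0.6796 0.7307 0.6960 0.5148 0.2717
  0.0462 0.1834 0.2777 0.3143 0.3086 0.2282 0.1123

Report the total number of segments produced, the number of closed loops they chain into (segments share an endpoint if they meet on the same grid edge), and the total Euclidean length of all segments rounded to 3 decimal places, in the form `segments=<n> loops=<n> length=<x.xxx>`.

cell (0,2): code 0100 → (0.729,3.000)–(1.000,2.597)
cell (0,3): code 1100 → (0.573,4.000)–(0.729,3.000)
cell (0,4): code 1000 → (1.000,4.683)–(0.573,4.000)
cell (1,1): code 0100 → (1.649,2.000)–(2.000,1.728)
cell (1,2): code 1110 → (1.000,2.597)–(1.649,2.000)
cell (1,4): code 1001 → (2.000,4.863)–(1.000,4.683)
cell (2,1): code 0010 → (2.000,1.728)–(2.461,2.000)
cell (2,2): code 0011 → (2.461,2.000)–(2.847,3.000)
cell (2,3): code 0011 → (2.847,3.000)–(2.740,4.000)
cell (2,4): code 0001 → (2.740,4.000)–(2.000,4.863)
total: 10 segments, chained into 1 closed loop(s), length Σ = 8.394643

segments=10 loops=1 length=8.395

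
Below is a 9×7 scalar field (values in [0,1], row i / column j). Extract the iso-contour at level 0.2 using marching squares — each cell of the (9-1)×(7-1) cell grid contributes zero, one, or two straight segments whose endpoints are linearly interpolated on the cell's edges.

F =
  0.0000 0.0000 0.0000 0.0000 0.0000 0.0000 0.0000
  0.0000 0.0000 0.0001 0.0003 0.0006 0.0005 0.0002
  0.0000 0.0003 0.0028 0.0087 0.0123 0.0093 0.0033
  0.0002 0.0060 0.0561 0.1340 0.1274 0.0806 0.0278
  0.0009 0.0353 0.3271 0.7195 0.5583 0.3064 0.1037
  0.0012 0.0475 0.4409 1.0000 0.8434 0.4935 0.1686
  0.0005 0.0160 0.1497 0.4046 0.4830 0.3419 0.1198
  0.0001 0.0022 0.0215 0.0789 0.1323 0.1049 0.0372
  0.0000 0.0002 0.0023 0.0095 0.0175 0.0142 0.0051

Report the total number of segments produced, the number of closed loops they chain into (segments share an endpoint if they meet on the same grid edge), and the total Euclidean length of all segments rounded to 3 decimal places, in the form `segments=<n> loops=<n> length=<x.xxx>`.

cell (3,1): code 0100 → (3.531,2.000)–(4.000,1.564)
cell (3,2): code 1100 → (3.113,3.000)–(3.531,2.000)
cell (3,3): code 1100 → (3.168,4.000)–(3.113,3.000)
cell (3,4): code 1100 → (3.529,5.000)–(3.168,4.000)
cell (3,5): code 1000 → (4.000,5.525)–(3.529,5.000)
cell (4,1): code 0110 → (4.000,1.564)–(5.000,1.388)
cell (4,5): code 1001 → (5.000,5.903)–(4.000,5.525)
cell (5,1): code 0010 → (5.000,1.388)–(5.827,2.000)
cell (5,2): code 0111 → (5.827,2.000)–(6.000,2.197)
cell (5,5): code 1001 → (6.000,5.639)–(5.000,5.903)
cell (6,2): code 0010 → (6.000,2.197)–(6.628,3.000)
cell (6,3): code 0011 → (6.628,3.000)–(6.807,4.000)
cell (6,4): code 0011 → (6.807,4.000)–(6.599,5.000)
cell (6,5): code 0001 → (6.599,5.000)–(6.000,5.639)
total: 14 segments, chained into 1 closed loop(s), length Σ = 12.836654

segments=14 loops=1 length=12.837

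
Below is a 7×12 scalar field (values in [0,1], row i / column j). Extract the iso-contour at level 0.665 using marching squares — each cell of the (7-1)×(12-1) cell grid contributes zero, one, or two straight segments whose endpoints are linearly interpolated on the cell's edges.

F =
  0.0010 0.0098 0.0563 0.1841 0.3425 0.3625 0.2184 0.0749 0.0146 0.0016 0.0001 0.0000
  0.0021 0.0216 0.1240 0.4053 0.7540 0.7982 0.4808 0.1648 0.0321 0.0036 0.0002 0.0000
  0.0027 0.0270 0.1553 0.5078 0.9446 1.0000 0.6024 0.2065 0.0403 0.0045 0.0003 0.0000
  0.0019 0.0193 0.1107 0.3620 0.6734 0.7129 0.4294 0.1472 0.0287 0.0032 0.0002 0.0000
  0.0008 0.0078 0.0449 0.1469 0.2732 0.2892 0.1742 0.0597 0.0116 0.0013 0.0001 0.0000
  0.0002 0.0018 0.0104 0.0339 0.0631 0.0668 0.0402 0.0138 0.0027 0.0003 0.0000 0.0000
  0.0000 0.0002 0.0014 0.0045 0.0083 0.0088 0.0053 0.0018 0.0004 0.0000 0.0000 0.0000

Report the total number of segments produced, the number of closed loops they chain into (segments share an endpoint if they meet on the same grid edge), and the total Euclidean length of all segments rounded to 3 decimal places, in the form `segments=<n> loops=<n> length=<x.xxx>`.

segments=10 loops=1 length=7.635

cell (0,3): code 0100 → (0.784,4.000)–(1.000,3.745)
cell (0,4): code 1100 → (0.694,5.000)–(0.784,4.000)
cell (0,5): code 1000 → (1.000,5.420)–(0.694,5.000)
cell (1,3): code 0110 → (1.000,3.745)–(2.000,3.360)
cell (1,5): code 1001 → (2.000,5.843)–(1.000,5.420)
cell (2,3): code 0110 → (2.000,3.360)–(3.000,3.973)
cell (2,5): code 1001 → (3.000,5.169)–(2.000,5.843)
cell (3,3): code 0010 → (3.000,3.973)–(3.021,4.000)
cell (3,4): code 0011 → (3.021,4.000)–(3.113,5.000)
cell (3,5): code 0001 → (3.113,5.000)–(3.000,5.169)
total: 10 segments, chained into 1 closed loop(s), length Σ = 7.635409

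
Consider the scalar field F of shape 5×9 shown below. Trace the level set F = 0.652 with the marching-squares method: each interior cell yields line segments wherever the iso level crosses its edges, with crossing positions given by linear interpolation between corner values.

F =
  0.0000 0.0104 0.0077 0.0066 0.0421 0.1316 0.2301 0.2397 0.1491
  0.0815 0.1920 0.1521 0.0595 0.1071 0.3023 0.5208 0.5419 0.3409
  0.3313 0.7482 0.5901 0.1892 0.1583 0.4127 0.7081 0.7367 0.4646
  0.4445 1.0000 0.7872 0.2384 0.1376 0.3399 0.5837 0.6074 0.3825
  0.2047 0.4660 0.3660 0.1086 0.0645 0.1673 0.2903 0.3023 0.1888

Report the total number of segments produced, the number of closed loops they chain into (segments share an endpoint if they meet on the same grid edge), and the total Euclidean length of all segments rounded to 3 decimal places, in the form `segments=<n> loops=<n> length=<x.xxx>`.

cell (1,0): code 0100 → (1.827,1.000)–(2.000,0.769)
cell (1,1): code 1000 → (2.000,1.608)–(1.827,1.000)
cell (1,5): code 0100 → (1.700,6.000)–(2.000,5.810)
cell (1,6): code 1100 → (1.565,7.000)–(1.700,6.000)
cell (1,7): code 1000 → (2.000,7.311)–(1.565,7.000)
cell (2,0): code 0110 → (2.000,0.769)–(3.000,0.374)
cell (2,1): code 1101 → (2.314,2.000)–(2.000,1.608)
cell (2,2): code 1000 → (3.000,2.246)–(2.314,2.000)
cell (2,5): code 0010 → (2.000,5.810)–(2.451,6.000)
cell (2,6): code 0011 → (2.451,6.000)–(2.655,7.000)
cell (2,7): code 0001 → (2.655,7.000)–(2.000,7.311)
cell (3,0): code 0010 → (3.000,0.374)–(3.652,1.000)
cell (3,1): code 0011 → (3.652,1.000)–(3.321,2.000)
cell (3,2): code 0001 → (3.321,2.000)–(3.000,2.246)
total: 14 segments, chained into 2 closed loop(s), length Σ = 9.722728

segments=14 loops=2 length=9.723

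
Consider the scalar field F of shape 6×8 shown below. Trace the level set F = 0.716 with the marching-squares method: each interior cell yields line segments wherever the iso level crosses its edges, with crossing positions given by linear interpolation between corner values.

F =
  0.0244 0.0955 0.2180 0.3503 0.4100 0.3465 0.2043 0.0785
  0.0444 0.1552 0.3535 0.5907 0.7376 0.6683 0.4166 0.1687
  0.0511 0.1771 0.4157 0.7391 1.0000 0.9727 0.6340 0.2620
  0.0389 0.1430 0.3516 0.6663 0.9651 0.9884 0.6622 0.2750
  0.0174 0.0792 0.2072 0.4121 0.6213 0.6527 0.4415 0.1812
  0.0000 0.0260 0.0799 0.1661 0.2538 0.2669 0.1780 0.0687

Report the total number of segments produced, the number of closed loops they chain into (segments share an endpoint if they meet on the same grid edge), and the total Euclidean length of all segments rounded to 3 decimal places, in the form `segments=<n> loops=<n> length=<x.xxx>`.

segments=12 loops=1 length=8.994

cell (0,3): code 0100 → (0.934,4.000)–(1.000,3.853)
cell (0,4): code 1000 → (1.000,4.312)–(0.934,4.000)
cell (1,2): code 0100 → (1.844,3.000)–(2.000,2.929)
cell (1,3): code 1110 → (1.000,3.853)–(1.844,3.000)
cell (1,4): code 1101 → (1.157,5.000)–(1.000,4.312)
cell (1,5): code 1000 → (2.000,5.758)–(1.157,5.000)
cell (2,2): code 0010 → (2.000,2.929)–(2.317,3.000)
cell (2,3): code 0111 → (2.317,3.000)–(3.000,3.166)
cell (2,5): code 1001 → (3.000,5.835)–(2.000,5.758)
cell (3,3): code 0010 → (3.000,3.166)–(3.725,4.000)
cell (3,4): code 0011 → (3.725,4.000)–(3.811,5.000)
cell (3,5): code 0001 → (3.811,5.000)–(3.000,5.835)
total: 12 segments, chained into 1 closed loop(s), length Σ = 8.994489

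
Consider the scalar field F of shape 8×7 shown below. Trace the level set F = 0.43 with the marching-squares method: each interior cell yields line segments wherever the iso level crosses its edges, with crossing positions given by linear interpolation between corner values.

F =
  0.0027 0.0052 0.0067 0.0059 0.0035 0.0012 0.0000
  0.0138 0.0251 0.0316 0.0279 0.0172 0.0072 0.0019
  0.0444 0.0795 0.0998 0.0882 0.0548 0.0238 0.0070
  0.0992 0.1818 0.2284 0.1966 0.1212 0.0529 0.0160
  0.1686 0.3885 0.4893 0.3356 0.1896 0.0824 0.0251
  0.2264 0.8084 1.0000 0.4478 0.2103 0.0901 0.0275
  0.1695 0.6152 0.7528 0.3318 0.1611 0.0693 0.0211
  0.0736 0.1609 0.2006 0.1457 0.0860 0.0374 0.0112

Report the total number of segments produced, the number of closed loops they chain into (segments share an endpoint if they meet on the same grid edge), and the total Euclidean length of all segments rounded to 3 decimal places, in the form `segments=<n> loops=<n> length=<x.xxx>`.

cell (3,1): code 0100 → (3.773,2.000)–(4.000,1.412)
cell (3,2): code 1000 → (4.000,2.386)–(3.773,2.000)
cell (4,0): code 0100 → (4.099,1.000)–(5.000,0.350)
cell (4,1): code 1110 → (4.000,1.412)–(4.099,1.000)
cell (4,2): code 1101 → (4.841,3.000)–(4.000,2.386)
cell (4,3): code 1000 → (5.000,3.075)–(4.841,3.000)
cell (5,0): code 0110 → (5.000,0.350)–(6.000,0.584)
cell (5,2): code 1011 → (6.000,2.767)–(5.153,3.000)
cell (5,3): code 0001 → (5.153,3.000)–(5.000,3.075)
cell (6,0): code 0010 → (6.000,0.584)–(6.408,1.000)
cell (6,1): code 0011 → (6.408,1.000)–(6.585,2.000)
cell (6,2): code 0001 → (6.585,2.000)–(6.000,2.767)
total: 12 segments, chained into 1 closed loop(s), length Σ = 8.468069

segments=12 loops=1 length=8.468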